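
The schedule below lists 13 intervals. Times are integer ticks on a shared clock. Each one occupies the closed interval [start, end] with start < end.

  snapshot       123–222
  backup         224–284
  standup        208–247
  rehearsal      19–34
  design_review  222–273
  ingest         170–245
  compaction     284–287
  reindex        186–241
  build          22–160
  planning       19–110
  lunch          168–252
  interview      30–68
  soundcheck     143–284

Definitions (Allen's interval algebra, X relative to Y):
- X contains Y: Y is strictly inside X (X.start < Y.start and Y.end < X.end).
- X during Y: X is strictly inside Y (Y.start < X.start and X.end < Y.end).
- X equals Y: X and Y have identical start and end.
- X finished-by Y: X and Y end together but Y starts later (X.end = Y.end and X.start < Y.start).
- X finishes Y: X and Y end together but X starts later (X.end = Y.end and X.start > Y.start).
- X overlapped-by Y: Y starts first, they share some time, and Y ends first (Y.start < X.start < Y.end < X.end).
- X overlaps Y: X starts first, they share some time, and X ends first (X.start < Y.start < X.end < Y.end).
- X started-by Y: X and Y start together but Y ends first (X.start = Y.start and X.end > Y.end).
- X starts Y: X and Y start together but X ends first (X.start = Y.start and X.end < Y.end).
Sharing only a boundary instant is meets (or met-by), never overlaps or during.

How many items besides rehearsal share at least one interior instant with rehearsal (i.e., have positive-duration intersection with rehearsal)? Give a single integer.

Target rehearsal = [19, 34].
backup [224, 284] → after → no.
build [22, 160] → overlapped-by → counts.
compaction [284, 287] → after → no.
design_review [222, 273] → after → no.
ingest [170, 245] → after → no.
interview [30, 68] → overlapped-by → counts.
lunch [168, 252] → after → no.
planning [19, 110] → started-by → counts.
reindex [186, 241] → after → no.
snapshot [123, 222] → after → no.
soundcheck [143, 284] → after → no.
standup [208, 247] → after → no.
Total: 3.

3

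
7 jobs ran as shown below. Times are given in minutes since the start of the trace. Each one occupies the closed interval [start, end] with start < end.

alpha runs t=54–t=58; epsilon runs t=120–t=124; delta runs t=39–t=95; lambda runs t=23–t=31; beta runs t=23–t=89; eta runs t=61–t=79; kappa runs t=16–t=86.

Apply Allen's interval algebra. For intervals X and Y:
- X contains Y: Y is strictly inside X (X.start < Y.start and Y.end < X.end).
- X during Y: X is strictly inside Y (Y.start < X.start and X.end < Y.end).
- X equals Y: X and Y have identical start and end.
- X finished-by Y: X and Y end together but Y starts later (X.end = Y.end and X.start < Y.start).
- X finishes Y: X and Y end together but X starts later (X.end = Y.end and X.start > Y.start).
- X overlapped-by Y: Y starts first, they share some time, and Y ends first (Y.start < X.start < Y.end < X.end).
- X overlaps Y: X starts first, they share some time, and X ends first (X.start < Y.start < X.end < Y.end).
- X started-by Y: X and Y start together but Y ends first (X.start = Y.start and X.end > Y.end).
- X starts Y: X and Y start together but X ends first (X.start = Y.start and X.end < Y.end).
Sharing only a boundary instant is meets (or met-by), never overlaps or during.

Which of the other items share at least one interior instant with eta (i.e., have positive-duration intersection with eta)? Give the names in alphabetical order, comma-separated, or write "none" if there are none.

beta, delta, kappa

Target eta = [t=61, t=79].
alpha [t=54, t=58] → before → no.
beta [t=23, t=89] → contains → yes.
delta [t=39, t=95] → contains → yes.
epsilon [t=120, t=124] → after → no.
kappa [t=16, t=86] → contains → yes.
lambda [t=23, t=31] → before → no.
Result: beta, delta, kappa.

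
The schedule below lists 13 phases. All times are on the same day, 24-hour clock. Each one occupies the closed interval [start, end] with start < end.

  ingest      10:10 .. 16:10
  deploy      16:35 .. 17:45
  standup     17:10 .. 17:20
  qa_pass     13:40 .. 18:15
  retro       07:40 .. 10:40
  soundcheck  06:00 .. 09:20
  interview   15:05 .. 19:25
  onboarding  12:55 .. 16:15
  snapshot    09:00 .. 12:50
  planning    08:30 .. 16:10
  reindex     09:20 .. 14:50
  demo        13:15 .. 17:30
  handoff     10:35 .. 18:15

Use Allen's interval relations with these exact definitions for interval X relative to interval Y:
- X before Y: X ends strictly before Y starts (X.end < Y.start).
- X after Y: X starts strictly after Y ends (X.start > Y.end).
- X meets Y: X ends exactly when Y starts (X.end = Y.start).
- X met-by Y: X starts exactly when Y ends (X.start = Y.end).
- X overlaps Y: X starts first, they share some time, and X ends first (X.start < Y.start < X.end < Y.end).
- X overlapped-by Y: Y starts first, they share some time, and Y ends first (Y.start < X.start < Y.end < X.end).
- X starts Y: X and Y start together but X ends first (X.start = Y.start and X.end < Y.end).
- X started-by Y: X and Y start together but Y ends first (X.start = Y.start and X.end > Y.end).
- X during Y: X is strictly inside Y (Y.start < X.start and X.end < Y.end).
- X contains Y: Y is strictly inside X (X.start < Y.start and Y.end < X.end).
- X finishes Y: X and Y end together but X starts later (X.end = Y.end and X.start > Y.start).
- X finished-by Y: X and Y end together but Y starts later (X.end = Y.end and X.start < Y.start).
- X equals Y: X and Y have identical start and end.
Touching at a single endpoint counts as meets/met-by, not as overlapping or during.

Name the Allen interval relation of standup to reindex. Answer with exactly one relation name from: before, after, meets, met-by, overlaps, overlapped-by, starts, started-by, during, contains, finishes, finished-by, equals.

standup = [17:10, 17:20]; reindex = [09:20, 14:50].
Compare endpoints: standup.start > reindex.start, standup.start > reindex.end, standup.end > reindex.start, standup.end > reindex.end.
That pattern is 'after'.

after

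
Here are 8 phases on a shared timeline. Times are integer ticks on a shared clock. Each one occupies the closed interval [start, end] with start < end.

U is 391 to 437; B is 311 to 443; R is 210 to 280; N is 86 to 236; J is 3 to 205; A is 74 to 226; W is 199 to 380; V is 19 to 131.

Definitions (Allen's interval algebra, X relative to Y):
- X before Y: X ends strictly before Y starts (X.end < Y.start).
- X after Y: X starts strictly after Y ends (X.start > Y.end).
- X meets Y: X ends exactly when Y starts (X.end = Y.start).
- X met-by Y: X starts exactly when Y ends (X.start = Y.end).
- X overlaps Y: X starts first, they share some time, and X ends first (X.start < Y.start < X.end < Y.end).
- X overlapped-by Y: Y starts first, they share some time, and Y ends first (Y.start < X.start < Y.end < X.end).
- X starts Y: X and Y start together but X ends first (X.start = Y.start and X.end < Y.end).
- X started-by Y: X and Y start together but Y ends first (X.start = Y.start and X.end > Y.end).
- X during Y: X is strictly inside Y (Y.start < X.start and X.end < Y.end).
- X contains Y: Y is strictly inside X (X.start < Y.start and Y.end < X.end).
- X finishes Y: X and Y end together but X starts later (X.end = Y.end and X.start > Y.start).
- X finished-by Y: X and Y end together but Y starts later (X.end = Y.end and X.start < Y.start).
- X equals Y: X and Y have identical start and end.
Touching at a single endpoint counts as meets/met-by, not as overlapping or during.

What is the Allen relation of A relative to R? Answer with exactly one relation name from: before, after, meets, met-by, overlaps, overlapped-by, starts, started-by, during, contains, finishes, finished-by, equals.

overlaps

A = [74, 226]; R = [210, 280].
Compare endpoints: A.start < R.start, A.start < R.end, A.end > R.start, A.end < R.end.
That pattern is 'overlaps'.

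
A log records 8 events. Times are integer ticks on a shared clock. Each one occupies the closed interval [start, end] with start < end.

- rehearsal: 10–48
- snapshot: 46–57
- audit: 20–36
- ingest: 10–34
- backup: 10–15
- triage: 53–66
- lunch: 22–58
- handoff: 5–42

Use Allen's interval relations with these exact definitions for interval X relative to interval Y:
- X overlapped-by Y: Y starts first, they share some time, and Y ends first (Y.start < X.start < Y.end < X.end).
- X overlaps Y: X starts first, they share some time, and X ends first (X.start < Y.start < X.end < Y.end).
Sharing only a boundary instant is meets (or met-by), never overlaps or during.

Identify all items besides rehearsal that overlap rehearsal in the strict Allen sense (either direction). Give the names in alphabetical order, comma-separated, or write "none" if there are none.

handoff, lunch, snapshot

Target rehearsal = [10, 48].
audit [20, 36] → during → no.
backup [10, 15] → starts → no.
handoff [5, 42] → overlaps → yes.
ingest [10, 34] → starts → no.
lunch [22, 58] → overlapped-by → yes.
snapshot [46, 57] → overlapped-by → yes.
triage [53, 66] → after → no.
Result: handoff, lunch, snapshot.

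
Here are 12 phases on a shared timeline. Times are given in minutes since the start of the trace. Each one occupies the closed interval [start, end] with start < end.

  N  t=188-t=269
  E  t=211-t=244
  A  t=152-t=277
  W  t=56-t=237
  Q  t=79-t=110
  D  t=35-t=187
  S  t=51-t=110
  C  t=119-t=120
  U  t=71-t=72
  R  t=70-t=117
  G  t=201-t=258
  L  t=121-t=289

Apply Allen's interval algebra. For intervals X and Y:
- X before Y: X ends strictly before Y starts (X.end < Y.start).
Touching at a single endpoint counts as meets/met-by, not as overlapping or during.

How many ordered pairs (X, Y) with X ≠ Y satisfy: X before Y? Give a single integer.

33

Checking all 132 ordered pairs for relation 'before'; matching pairs in alphabetical order:
(C, A): C before A ✓
(C, E): C before E ✓
(C, G): C before G ✓
(C, L): C before L ✓
(C, N): C before N ✓
(D, E): D before E ✓
(D, G): D before G ✓
(D, N): D before N ✓
(Q, A): Q before A ✓
(Q, C): Q before C ✓
(Q, E): Q before E ✓
(Q, G): Q before G ✓
(Q, L): Q before L ✓
(Q, N): Q before N ✓
(R, A): R before A ✓
(R, C): R before C ✓
(R, E): R before E ✓
(R, G): R before G ✓
(R, L): R before L ✓
(R, N): R before N ✓
(S, A): S before A ✓
(S, C): S before C ✓
(S, E): S before E ✓
(S, G): S before G ✓
... plus 9 further pairs not listed.
Count: 33.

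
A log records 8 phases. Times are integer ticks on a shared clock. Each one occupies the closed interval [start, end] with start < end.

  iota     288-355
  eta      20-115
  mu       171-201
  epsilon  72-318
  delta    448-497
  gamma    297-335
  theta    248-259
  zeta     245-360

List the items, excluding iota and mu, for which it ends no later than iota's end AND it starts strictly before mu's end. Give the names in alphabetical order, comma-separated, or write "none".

epsilon, eta

Conditions: its end is no later than iota's end (X.end <= 355) AND its start is strictly before mu's end (X.start < 201).
delta: end 497 <= 355? ✗; start 448 < 201? ✗ → no.
epsilon: end 318 <= 355? ✓; start 72 < 201? ✓ → yes.
eta: end 115 <= 355? ✓; start 20 < 201? ✓ → yes.
gamma: end 335 <= 355? ✓; start 297 < 201? ✗ → no.
theta: end 259 <= 355? ✓; start 248 < 201? ✗ → no.
zeta: end 360 <= 355? ✗; start 245 < 201? ✗ → no.
Result: epsilon, eta.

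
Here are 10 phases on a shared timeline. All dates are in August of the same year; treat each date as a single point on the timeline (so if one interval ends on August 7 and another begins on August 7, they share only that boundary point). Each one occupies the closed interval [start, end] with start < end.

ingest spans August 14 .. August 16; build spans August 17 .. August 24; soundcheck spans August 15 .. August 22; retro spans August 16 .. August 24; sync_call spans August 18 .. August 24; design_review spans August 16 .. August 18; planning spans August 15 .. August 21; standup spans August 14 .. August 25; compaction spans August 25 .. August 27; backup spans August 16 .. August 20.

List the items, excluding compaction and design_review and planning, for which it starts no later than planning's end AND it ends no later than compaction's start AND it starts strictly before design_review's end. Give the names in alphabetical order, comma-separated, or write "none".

backup, build, ingest, retro, soundcheck, standup

Conditions: its start is no later than planning's end (X.start <= August 21) AND its end is no later than compaction's start (X.end <= August 25) AND its start is strictly before design_review's end (X.start < August 18).
backup: start August 16 <= August 21? ✓; end August 20 <= August 25? ✓; start August 16 < August 18? ✓ → yes.
build: start August 17 <= August 21? ✓; end August 24 <= August 25? ✓; start August 17 < August 18? ✓ → yes.
ingest: start August 14 <= August 21? ✓; end August 16 <= August 25? ✓; start August 14 < August 18? ✓ → yes.
retro: start August 16 <= August 21? ✓; end August 24 <= August 25? ✓; start August 16 < August 18? ✓ → yes.
soundcheck: start August 15 <= August 21? ✓; end August 22 <= August 25? ✓; start August 15 < August 18? ✓ → yes.
standup: start August 14 <= August 21? ✓; end August 25 <= August 25? ✓; start August 14 < August 18? ✓ → yes.
sync_call: start August 18 <= August 21? ✓; end August 24 <= August 25? ✓; start August 18 < August 18? ✗ → no.
Result: backup, build, ingest, retro, soundcheck, standup.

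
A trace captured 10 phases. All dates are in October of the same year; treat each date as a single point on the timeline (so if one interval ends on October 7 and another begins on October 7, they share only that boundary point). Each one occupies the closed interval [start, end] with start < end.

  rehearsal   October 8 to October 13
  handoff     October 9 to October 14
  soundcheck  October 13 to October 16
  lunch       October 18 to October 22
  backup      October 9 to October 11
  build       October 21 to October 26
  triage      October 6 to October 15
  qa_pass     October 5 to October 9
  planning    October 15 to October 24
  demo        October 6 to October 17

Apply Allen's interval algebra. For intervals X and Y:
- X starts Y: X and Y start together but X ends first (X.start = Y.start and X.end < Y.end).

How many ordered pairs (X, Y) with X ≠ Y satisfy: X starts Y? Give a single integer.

Checking all 90 ordered pairs for relation 'starts'; matching pairs in alphabetical order:
(backup, handoff): backup starts handoff ✓
(triage, demo): triage starts demo ✓
Count: 2.

2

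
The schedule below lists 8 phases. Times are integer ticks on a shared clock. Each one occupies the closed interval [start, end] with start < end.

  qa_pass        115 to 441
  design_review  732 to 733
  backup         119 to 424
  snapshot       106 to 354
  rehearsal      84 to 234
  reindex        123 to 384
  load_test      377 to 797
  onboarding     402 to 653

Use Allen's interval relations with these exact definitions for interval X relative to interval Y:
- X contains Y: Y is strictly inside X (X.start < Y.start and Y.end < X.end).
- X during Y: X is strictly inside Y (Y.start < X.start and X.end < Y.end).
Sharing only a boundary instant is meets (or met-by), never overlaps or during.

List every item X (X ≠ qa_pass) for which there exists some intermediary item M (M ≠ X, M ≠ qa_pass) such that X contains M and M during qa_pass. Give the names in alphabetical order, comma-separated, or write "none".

backup

Target qa_pass = [115, 441].
Intermediaries M with M during qa_pass: backup, reindex.
Via backup — items with X contains backup: none.
Via reindex — items with X contains reindex: backup.
Union: backup.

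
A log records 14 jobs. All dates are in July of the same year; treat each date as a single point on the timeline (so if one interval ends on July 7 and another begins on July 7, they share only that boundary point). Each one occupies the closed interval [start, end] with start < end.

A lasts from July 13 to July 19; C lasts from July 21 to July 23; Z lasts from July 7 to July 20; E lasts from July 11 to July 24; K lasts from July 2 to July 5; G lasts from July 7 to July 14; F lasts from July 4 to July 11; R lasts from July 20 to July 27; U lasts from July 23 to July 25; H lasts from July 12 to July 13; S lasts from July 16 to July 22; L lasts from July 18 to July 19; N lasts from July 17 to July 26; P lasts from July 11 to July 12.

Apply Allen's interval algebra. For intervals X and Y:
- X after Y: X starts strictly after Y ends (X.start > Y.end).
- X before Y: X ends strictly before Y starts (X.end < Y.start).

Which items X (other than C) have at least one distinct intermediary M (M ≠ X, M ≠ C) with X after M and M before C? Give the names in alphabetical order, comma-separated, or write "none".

Target C = [July 21, July 23].
Intermediaries M with M before C: A, F, G, H, K, L, P, Z.
Via A — items with X after A: R, U.
Via F — items with X after F: A, H, L, N, R, S, U.
Via G — items with X after G: L, N, R, S, U.
Via H — items with X after H: L, N, R, S, U.
Via K — items with X after K: A, E, G, H, L, N, P, R, S, U, Z.
Via L — items with X after L: R, U.
Via P — items with X after P: A, L, N, R, S, U.
Via Z — items with X after Z: U.
Union: A, E, G, H, L, N, P, R, S, U, Z.

A, E, G, H, L, N, P, R, S, U, Z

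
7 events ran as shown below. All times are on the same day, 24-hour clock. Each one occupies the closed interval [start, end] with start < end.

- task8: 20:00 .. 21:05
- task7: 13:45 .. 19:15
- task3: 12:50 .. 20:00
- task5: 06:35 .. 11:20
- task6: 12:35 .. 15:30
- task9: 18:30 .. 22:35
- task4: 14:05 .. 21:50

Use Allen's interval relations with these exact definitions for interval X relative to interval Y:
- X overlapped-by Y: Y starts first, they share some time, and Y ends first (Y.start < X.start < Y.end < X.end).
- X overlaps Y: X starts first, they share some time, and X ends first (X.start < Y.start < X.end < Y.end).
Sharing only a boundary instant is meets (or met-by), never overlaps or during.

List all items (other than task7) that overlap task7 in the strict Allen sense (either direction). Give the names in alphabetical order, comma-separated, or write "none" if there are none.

Target task7 = [13:45, 19:15].
task3 [12:50, 20:00] → contains → no.
task4 [14:05, 21:50] → overlapped-by → yes.
task5 [06:35, 11:20] → before → no.
task6 [12:35, 15:30] → overlaps → yes.
task8 [20:00, 21:05] → after → no.
task9 [18:30, 22:35] → overlapped-by → yes.
Result: task4, task6, task9.

task4, task6, task9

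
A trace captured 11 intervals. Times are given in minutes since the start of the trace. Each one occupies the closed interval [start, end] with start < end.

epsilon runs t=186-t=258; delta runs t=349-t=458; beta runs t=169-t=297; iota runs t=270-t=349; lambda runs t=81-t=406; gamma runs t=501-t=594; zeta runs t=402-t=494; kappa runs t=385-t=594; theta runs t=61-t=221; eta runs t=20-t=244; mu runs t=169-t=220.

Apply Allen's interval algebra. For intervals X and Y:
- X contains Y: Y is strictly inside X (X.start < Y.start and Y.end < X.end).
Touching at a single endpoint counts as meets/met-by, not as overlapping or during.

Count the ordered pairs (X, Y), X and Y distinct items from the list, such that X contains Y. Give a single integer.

Checking all 110 ordered pairs for relation 'contains'; matching pairs in alphabetical order:
(beta, epsilon): beta contains epsilon ✓
(eta, mu): eta contains mu ✓
(eta, theta): eta contains theta ✓
(kappa, zeta): kappa contains zeta ✓
(lambda, beta): lambda contains beta ✓
(lambda, epsilon): lambda contains epsilon ✓
(lambda, iota): lambda contains iota ✓
(lambda, mu): lambda contains mu ✓
(theta, mu): theta contains mu ✓
Count: 9.

9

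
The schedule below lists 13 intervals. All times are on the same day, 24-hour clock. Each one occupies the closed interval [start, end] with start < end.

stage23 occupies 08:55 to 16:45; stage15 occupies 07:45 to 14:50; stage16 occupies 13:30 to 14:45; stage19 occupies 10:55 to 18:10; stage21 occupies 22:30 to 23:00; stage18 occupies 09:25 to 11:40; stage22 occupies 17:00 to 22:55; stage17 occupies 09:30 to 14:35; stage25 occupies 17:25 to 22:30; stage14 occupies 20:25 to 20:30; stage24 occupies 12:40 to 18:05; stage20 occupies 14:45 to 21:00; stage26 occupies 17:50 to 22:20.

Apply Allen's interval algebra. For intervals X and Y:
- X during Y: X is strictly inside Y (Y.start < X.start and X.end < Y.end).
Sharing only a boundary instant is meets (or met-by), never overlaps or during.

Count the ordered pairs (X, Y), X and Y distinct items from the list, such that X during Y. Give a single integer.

16

Checking all 156 ordered pairs for relation 'during'; matching pairs in alphabetical order:
(stage14, stage20): stage14 during stage20 ✓
(stage14, stage22): stage14 during stage22 ✓
(stage14, stage25): stage14 during stage25 ✓
(stage14, stage26): stage14 during stage26 ✓
(stage16, stage15): stage16 during stage15 ✓
(stage16, stage19): stage16 during stage19 ✓
(stage16, stage23): stage16 during stage23 ✓
(stage16, stage24): stage16 during stage24 ✓
(stage17, stage15): stage17 during stage15 ✓
(stage17, stage23): stage17 during stage23 ✓
(stage18, stage15): stage18 during stage15 ✓
(stage18, stage23): stage18 during stage23 ✓
(stage24, stage19): stage24 during stage19 ✓
(stage25, stage22): stage25 during stage22 ✓
(stage26, stage22): stage26 during stage22 ✓
(stage26, stage25): stage26 during stage25 ✓
Count: 16.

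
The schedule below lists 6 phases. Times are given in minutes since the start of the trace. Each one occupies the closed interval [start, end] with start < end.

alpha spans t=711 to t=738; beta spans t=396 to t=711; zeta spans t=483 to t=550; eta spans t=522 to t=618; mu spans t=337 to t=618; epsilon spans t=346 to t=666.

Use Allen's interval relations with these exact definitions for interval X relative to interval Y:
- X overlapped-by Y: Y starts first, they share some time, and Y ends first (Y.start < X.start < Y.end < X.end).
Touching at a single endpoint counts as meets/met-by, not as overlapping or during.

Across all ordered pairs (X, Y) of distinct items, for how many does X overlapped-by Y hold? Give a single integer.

4

Checking all 30 ordered pairs for relation 'overlapped-by'; matching pairs in alphabetical order:
(beta, epsilon): beta overlapped-by epsilon ✓
(beta, mu): beta overlapped-by mu ✓
(epsilon, mu): epsilon overlapped-by mu ✓
(eta, zeta): eta overlapped-by zeta ✓
Count: 4.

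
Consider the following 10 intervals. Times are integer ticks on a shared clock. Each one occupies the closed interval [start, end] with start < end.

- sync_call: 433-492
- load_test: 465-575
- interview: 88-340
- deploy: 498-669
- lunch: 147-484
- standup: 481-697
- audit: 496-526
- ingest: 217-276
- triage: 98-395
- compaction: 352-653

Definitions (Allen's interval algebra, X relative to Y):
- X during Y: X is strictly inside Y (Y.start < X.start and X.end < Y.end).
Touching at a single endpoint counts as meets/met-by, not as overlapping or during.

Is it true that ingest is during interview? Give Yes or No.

Yes

ingest = [217, 276], interview = [88, 340].
Actual relation of ingest to interview: during.
Asked whether 'during' holds → Yes.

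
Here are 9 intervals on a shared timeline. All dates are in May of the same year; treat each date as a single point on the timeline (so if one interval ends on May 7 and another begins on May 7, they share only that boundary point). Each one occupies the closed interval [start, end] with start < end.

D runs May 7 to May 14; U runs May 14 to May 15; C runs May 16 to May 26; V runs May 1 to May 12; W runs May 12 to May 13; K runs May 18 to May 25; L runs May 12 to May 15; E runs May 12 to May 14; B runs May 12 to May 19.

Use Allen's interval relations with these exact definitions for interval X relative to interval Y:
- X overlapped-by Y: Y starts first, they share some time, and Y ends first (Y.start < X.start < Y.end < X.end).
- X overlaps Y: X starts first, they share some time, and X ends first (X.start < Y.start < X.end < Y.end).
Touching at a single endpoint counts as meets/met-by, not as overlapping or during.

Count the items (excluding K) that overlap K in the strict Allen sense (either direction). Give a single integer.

Target K = [May 18, May 25].
B [May 12, May 19] → overlaps → counts.
C [May 16, May 26] → contains → no.
D [May 7, May 14] → before → no.
E [May 12, May 14] → before → no.
L [May 12, May 15] → before → no.
U [May 14, May 15] → before → no.
V [May 1, May 12] → before → no.
W [May 12, May 13] → before → no.
Total: 1.

1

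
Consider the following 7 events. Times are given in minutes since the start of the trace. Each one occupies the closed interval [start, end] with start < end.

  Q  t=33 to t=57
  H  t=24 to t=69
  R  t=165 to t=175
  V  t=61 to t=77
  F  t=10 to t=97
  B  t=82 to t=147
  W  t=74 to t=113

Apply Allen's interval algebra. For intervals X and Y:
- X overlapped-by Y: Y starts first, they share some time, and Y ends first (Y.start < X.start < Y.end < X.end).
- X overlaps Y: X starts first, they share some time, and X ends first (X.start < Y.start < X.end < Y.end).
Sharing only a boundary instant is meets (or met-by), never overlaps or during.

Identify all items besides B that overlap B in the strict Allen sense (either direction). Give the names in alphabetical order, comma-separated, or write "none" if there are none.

F, W

Target B = [t=82, t=147].
F [t=10, t=97] → overlaps → yes.
H [t=24, t=69] → before → no.
Q [t=33, t=57] → before → no.
R [t=165, t=175] → after → no.
V [t=61, t=77] → before → no.
W [t=74, t=113] → overlaps → yes.
Result: F, W.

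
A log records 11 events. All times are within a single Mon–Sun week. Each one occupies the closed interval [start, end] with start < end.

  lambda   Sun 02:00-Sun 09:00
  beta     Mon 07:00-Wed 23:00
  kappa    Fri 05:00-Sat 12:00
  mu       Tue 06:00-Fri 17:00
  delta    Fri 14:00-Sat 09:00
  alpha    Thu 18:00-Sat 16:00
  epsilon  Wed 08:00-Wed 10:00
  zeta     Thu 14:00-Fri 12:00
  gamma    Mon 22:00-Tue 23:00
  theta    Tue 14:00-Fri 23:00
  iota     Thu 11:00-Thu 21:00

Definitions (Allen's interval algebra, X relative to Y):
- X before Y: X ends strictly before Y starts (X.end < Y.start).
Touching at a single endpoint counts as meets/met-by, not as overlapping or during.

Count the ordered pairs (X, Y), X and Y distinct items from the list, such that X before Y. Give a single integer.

Checking all 110 ordered pairs for relation 'before'; matching pairs in alphabetical order:
(alpha, lambda): alpha before lambda ✓
(beta, alpha): beta before alpha ✓
(beta, delta): beta before delta ✓
(beta, iota): beta before iota ✓
(beta, kappa): beta before kappa ✓
(beta, lambda): beta before lambda ✓
(beta, zeta): beta before zeta ✓
(delta, lambda): delta before lambda ✓
(epsilon, alpha): epsilon before alpha ✓
(epsilon, delta): epsilon before delta ✓
(epsilon, iota): epsilon before iota ✓
(epsilon, kappa): epsilon before kappa ✓
(epsilon, lambda): epsilon before lambda ✓
(epsilon, zeta): epsilon before zeta ✓
(gamma, alpha): gamma before alpha ✓
(gamma, delta): gamma before delta ✓
(gamma, epsilon): gamma before epsilon ✓
(gamma, iota): gamma before iota ✓
(gamma, kappa): gamma before kappa ✓
(gamma, lambda): gamma before lambda ✓
(gamma, zeta): gamma before zeta ✓
(iota, delta): iota before delta ✓
(iota, kappa): iota before kappa ✓
(iota, lambda): iota before lambda ✓
... plus 5 further pairs not listed.
Count: 29.

29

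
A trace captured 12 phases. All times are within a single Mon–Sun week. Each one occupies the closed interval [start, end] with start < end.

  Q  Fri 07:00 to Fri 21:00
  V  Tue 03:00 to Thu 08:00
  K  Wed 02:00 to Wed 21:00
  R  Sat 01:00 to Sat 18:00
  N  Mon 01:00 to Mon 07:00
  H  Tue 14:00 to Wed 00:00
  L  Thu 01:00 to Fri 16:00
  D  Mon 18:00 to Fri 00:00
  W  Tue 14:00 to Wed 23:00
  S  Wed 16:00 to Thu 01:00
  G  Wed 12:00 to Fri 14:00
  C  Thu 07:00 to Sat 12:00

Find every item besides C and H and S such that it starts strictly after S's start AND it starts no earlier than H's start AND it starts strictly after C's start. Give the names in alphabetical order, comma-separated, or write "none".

Conditions: its start is strictly after S's start (X.start > Wed 16:00) AND its start is no earlier than H's start (X.start >= Tue 14:00) AND its start is strictly after C's start (X.start > Thu 07:00).
D: start Mon 18:00 > Wed 16:00? ✗; start Mon 18:00 >= Tue 14:00? ✗; start Mon 18:00 > Thu 07:00? ✗ → no.
G: start Wed 12:00 > Wed 16:00? ✗; start Wed 12:00 >= Tue 14:00? ✓; start Wed 12:00 > Thu 07:00? ✗ → no.
K: start Wed 02:00 > Wed 16:00? ✗; start Wed 02:00 >= Tue 14:00? ✓; start Wed 02:00 > Thu 07:00? ✗ → no.
L: start Thu 01:00 > Wed 16:00? ✓; start Thu 01:00 >= Tue 14:00? ✓; start Thu 01:00 > Thu 07:00? ✗ → no.
N: start Mon 01:00 > Wed 16:00? ✗; start Mon 01:00 >= Tue 14:00? ✗; start Mon 01:00 > Thu 07:00? ✗ → no.
Q: start Fri 07:00 > Wed 16:00? ✓; start Fri 07:00 >= Tue 14:00? ✓; start Fri 07:00 > Thu 07:00? ✓ → yes.
R: start Sat 01:00 > Wed 16:00? ✓; start Sat 01:00 >= Tue 14:00? ✓; start Sat 01:00 > Thu 07:00? ✓ → yes.
V: start Tue 03:00 > Wed 16:00? ✗; start Tue 03:00 >= Tue 14:00? ✗; start Tue 03:00 > Thu 07:00? ✗ → no.
W: start Tue 14:00 > Wed 16:00? ✗; start Tue 14:00 >= Tue 14:00? ✓; start Tue 14:00 > Thu 07:00? ✗ → no.
Result: Q, R.

Q, R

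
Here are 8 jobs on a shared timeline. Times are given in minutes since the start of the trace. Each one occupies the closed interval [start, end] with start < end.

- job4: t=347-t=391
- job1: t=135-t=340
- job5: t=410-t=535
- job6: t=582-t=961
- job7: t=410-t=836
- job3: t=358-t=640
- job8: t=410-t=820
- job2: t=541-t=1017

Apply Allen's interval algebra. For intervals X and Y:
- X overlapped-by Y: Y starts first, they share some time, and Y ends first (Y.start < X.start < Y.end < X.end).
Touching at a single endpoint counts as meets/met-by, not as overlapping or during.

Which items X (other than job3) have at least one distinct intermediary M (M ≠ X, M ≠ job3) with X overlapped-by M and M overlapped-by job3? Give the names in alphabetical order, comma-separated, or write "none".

Target job3 = [t=358, t=640].
Intermediaries M with M overlapped-by job3: job2, job6, job7, job8.
Via job2 — items with X overlapped-by job2: none.
Via job6 — items with X overlapped-by job6: none.
Via job7 — items with X overlapped-by job7: job2, job6.
Via job8 — items with X overlapped-by job8: job2, job6.
Union: job2, job6.

job2, job6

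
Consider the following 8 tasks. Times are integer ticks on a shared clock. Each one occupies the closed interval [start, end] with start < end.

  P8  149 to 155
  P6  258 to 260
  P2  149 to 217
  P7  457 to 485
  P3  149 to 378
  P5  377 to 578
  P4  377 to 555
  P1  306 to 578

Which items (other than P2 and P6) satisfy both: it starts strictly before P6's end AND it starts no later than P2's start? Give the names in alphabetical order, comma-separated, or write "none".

Conditions: its start is strictly before P6's end (X.start < 260) AND its start is no later than P2's start (X.start <= 149).
P1: start 306 < 260? ✗; start 306 <= 149? ✗ → no.
P3: start 149 < 260? ✓; start 149 <= 149? ✓ → yes.
P4: start 377 < 260? ✗; start 377 <= 149? ✗ → no.
P5: start 377 < 260? ✗; start 377 <= 149? ✗ → no.
P7: start 457 < 260? ✗; start 457 <= 149? ✗ → no.
P8: start 149 < 260? ✓; start 149 <= 149? ✓ → yes.
Result: P3, P8.

P3, P8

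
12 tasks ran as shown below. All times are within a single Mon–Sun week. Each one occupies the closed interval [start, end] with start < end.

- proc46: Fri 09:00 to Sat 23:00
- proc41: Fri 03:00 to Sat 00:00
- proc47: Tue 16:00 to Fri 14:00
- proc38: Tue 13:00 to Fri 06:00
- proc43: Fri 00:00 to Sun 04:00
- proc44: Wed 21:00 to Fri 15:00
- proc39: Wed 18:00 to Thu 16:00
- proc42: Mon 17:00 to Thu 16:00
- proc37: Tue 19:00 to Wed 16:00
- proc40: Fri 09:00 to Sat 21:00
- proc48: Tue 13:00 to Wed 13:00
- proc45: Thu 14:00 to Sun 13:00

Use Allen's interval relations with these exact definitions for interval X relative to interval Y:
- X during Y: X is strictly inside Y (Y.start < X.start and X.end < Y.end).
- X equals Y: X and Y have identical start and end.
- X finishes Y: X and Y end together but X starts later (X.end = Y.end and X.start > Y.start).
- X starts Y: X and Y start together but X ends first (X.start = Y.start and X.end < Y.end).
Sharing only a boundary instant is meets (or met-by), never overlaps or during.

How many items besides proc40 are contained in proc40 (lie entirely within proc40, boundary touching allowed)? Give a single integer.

0

Target proc40 = [Fri 09:00, Sat 21:00].
proc37 [Tue 19:00, Wed 16:00] → before → no.
proc38 [Tue 13:00, Fri 06:00] → before → no.
proc39 [Wed 18:00, Thu 16:00] → before → no.
proc41 [Fri 03:00, Sat 00:00] → overlaps → no.
proc42 [Mon 17:00, Thu 16:00] → before → no.
proc43 [Fri 00:00, Sun 04:00] → contains → no.
proc44 [Wed 21:00, Fri 15:00] → overlaps → no.
proc45 [Thu 14:00, Sun 13:00] → contains → no.
proc46 [Fri 09:00, Sat 23:00] → started-by → no.
proc47 [Tue 16:00, Fri 14:00] → overlaps → no.
proc48 [Tue 13:00, Wed 13:00] → before → no.
Total: 0.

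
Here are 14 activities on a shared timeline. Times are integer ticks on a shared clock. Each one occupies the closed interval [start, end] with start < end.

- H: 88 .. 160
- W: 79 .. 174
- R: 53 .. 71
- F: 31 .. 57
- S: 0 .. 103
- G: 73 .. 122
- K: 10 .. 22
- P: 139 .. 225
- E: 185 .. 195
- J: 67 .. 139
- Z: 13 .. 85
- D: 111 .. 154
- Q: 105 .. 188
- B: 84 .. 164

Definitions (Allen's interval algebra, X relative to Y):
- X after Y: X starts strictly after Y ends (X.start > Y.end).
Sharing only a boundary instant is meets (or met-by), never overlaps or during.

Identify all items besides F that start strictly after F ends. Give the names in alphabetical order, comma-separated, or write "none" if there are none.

Target F = [31, 57].
B [84, 164] → after → yes.
D [111, 154] → after → yes.
E [185, 195] → after → yes.
G [73, 122] → after → yes.
H [88, 160] → after → yes.
J [67, 139] → after → yes.
K [10, 22] → before → no.
P [139, 225] → after → yes.
Q [105, 188] → after → yes.
R [53, 71] → overlapped-by → no.
S [0, 103] → contains → no.
W [79, 174] → after → yes.
Z [13, 85] → contains → no.
Result: B, D, E, G, H, J, P, Q, W.

B, D, E, G, H, J, P, Q, W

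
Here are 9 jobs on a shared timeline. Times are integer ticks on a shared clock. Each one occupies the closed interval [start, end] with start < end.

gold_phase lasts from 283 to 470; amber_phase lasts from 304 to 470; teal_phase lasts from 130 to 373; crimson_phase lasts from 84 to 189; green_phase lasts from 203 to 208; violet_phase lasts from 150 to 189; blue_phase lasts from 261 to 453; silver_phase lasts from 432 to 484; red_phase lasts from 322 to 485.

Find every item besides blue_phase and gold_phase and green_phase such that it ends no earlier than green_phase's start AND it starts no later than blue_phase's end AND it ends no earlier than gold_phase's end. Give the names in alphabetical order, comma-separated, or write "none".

amber_phase, red_phase, silver_phase

Conditions: its end is no earlier than green_phase's start (X.end >= 203) AND its start is no later than blue_phase's end (X.start <= 453) AND its end is no earlier than gold_phase's end (X.end >= 470).
amber_phase: end 470 >= 203? ✓; start 304 <= 453? ✓; end 470 >= 470? ✓ → yes.
crimson_phase: end 189 >= 203? ✗; start 84 <= 453? ✓; end 189 >= 470? ✗ → no.
red_phase: end 485 >= 203? ✓; start 322 <= 453? ✓; end 485 >= 470? ✓ → yes.
silver_phase: end 484 >= 203? ✓; start 432 <= 453? ✓; end 484 >= 470? ✓ → yes.
teal_phase: end 373 >= 203? ✓; start 130 <= 453? ✓; end 373 >= 470? ✗ → no.
violet_phase: end 189 >= 203? ✗; start 150 <= 453? ✓; end 189 >= 470? ✗ → no.
Result: amber_phase, red_phase, silver_phase.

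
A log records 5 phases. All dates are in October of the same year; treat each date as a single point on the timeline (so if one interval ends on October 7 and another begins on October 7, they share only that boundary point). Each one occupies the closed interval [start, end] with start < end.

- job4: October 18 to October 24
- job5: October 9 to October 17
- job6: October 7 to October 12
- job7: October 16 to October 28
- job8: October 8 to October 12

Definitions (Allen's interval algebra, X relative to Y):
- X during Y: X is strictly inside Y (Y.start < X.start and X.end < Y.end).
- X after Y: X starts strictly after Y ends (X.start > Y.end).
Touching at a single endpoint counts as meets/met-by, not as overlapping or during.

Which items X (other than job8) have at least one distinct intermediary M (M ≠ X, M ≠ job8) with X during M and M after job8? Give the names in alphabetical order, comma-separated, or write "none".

Target job8 = [October 8, October 12].
Intermediaries M with M after job8: job4, job7.
Via job4 — items with X during job4: none.
Via job7 — items with X during job7: job4.
Union: job4.

job4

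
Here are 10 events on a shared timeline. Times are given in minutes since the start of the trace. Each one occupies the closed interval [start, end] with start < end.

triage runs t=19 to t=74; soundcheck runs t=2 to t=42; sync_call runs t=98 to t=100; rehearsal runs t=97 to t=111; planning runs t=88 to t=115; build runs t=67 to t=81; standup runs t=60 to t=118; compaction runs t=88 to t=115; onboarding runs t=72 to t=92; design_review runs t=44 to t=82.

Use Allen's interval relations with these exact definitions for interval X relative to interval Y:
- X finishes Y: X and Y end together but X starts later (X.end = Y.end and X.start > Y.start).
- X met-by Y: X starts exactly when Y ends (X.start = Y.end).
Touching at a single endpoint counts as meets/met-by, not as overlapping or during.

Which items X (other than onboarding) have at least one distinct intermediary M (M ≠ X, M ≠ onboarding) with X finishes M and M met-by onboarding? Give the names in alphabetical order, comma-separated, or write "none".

Target onboarding = [t=72, t=92].
Intermediaries M with M met-by onboarding: none.
Union: none.

none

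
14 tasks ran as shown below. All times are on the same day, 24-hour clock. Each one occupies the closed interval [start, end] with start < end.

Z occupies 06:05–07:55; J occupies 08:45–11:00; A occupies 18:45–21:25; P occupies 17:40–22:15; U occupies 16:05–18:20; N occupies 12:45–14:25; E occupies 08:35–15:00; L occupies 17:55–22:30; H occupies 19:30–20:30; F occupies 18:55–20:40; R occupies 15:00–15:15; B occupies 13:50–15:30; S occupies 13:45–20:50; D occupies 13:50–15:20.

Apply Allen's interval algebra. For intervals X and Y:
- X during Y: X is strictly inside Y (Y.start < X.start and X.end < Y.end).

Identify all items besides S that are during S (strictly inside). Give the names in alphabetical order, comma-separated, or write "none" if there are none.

Target S = [13:45, 20:50].
A [18:45, 21:25] → overlapped-by → no.
B [13:50, 15:30] → during → yes.
D [13:50, 15:20] → during → yes.
E [08:35, 15:00] → overlaps → no.
F [18:55, 20:40] → during → yes.
H [19:30, 20:30] → during → yes.
J [08:45, 11:00] → before → no.
L [17:55, 22:30] → overlapped-by → no.
N [12:45, 14:25] → overlaps → no.
P [17:40, 22:15] → overlapped-by → no.
R [15:00, 15:15] → during → yes.
U [16:05, 18:20] → during → yes.
Z [06:05, 07:55] → before → no.
Result: B, D, F, H, R, U.

B, D, F, H, R, U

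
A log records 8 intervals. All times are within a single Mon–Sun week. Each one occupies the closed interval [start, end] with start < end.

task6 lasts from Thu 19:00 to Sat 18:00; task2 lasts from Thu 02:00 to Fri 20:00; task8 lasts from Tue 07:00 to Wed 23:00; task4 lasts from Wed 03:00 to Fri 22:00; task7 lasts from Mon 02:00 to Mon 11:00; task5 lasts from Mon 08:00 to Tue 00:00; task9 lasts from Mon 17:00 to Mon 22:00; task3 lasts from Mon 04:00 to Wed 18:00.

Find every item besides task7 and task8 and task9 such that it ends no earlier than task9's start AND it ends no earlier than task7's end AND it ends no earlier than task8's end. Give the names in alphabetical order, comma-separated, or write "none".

Conditions: its end is no earlier than task9's start (X.end >= Mon 17:00) AND its end is no earlier than task7's end (X.end >= Mon 11:00) AND its end is no earlier than task8's end (X.end >= Wed 23:00).
task2: end Fri 20:00 >= Mon 17:00? ✓; end Fri 20:00 >= Mon 11:00? ✓; end Fri 20:00 >= Wed 23:00? ✓ → yes.
task3: end Wed 18:00 >= Mon 17:00? ✓; end Wed 18:00 >= Mon 11:00? ✓; end Wed 18:00 >= Wed 23:00? ✗ → no.
task4: end Fri 22:00 >= Mon 17:00? ✓; end Fri 22:00 >= Mon 11:00? ✓; end Fri 22:00 >= Wed 23:00? ✓ → yes.
task5: end Tue 00:00 >= Mon 17:00? ✓; end Tue 00:00 >= Mon 11:00? ✓; end Tue 00:00 >= Wed 23:00? ✗ → no.
task6: end Sat 18:00 >= Mon 17:00? ✓; end Sat 18:00 >= Mon 11:00? ✓; end Sat 18:00 >= Wed 23:00? ✓ → yes.
Result: task2, task4, task6.

task2, task4, task6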